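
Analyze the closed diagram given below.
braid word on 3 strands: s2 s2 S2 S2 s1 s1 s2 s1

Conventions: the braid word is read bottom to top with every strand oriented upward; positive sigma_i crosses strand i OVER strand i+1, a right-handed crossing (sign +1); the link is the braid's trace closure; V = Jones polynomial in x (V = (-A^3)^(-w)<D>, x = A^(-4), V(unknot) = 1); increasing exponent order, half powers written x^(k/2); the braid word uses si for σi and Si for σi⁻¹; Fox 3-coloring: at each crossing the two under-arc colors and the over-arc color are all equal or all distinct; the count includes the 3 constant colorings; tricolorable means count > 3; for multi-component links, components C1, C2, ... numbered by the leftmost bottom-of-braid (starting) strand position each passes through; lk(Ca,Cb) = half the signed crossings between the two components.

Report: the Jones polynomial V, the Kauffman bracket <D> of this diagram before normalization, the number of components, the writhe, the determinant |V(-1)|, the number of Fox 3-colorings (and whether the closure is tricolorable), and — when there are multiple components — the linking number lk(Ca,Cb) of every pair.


V(x) = x + x^3 - x^4
bracket: -A^-4 + 1 + A^8, w = +4
1 component, writhe +4, over 8 crossings
det 3, colorings 9 of 3^8 — tricolorable
observation: w = +4 shifts under R1 moves; the (-A^3)^(-4) factor cancels that in V


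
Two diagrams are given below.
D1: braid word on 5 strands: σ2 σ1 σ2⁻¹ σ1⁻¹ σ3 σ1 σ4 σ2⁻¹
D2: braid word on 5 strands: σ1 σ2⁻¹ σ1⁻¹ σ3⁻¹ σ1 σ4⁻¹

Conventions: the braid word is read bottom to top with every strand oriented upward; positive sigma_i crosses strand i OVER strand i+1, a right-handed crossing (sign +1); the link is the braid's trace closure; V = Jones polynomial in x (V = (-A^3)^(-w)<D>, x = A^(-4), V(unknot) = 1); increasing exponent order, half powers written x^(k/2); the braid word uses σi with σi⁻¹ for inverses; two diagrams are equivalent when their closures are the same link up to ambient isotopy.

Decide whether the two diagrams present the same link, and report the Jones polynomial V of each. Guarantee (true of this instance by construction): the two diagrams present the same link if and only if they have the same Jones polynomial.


same link: yes
V(D1) = 1  [8 crossings, <D> = A^6, w = +2]
V(D2) = 1  [6 crossings, <D> = A^-6, w = -2]
insight: all 2 diagrams share one V(x), hence one class


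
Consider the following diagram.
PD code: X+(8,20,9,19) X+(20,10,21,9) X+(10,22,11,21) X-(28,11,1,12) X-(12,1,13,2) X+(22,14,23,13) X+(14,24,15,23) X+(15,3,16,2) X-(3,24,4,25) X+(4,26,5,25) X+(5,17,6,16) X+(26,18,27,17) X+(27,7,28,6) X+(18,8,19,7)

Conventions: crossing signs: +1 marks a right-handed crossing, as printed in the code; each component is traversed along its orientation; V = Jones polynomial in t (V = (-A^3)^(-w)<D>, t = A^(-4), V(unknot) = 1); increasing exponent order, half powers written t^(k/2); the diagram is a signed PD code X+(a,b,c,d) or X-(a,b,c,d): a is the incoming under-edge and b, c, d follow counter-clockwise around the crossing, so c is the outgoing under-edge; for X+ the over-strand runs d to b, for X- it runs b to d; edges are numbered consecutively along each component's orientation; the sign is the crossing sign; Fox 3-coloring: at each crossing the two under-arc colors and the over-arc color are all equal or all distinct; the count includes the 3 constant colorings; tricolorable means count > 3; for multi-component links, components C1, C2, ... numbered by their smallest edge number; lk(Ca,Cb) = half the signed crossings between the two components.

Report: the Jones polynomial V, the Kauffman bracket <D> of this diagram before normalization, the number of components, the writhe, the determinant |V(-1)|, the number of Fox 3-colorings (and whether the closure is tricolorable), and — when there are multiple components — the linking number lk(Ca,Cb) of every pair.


Jones polynomial: V(t) = t^3 - t^4 + 3t^5 - 3t^6 + 4t^7 - 5t^8 + 4t^9 - 3t^10 + 2t^11 - t^12
<D> = -A^-24 + 2A^-20 - 3A^-16 + 4A^-12 - 5A^-8 + 4A^-4 - 3 + 3A^4 - A^8 + A^12; writhe +8
components 1, writhe +8 (14 crossings)
3-colorings: 9 of 3^14, det 27 — tricolorable
note: det 27 = |V(-1)|; divisible by 3, so tricolorable


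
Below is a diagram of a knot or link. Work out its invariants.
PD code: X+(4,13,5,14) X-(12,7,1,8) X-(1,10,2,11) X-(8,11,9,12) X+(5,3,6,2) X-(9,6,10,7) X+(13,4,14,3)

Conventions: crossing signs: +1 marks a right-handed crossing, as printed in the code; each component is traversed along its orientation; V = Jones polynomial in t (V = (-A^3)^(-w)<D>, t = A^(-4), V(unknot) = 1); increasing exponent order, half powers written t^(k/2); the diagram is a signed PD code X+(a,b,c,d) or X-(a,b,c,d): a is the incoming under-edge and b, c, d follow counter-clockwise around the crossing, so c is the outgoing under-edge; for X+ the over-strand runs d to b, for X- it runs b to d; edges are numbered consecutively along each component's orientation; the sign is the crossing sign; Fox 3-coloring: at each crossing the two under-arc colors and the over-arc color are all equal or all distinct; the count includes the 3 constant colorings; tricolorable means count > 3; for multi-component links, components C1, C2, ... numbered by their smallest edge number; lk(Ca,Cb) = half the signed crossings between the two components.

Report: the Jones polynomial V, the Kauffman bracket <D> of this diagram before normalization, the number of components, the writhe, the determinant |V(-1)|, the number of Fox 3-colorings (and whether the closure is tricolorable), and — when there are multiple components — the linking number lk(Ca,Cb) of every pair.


V = t^(-7/2) - t^(-5/2) + t^(-3/2) - 2t^(-1/2) - t^(3/2)
<D> = A^-9 + 2A^-1 - A^3 + A^7 - A^11 (w = -1)
2 components over 7 crossings, w = -1
lk(C1,C2): +1
9 Fox colorings among 3^7, |V(-1)| = 6: tricolorable
why: |V(-1)| = 6: so tricolorable, since 3 divides 6


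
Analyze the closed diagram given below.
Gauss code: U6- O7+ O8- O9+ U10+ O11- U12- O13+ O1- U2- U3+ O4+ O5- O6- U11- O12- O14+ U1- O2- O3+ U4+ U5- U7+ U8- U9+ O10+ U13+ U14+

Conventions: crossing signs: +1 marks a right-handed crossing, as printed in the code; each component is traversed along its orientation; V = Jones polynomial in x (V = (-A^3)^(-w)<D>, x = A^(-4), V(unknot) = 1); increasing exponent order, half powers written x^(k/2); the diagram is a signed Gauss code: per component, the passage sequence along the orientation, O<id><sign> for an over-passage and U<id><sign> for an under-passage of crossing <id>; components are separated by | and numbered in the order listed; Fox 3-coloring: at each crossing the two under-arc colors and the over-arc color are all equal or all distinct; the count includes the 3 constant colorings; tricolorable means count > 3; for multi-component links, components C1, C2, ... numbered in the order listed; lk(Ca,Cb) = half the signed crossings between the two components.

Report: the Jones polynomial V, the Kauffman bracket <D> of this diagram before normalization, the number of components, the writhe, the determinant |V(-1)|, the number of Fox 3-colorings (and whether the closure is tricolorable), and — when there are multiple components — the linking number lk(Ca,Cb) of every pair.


Jones polynomial: V(x) = -x^-3 + x^-2 - x^-1 + 3 - x + x^2 - x^3
<D> = -A^-12 + A^-8 - A^-4 + 3 - A^4 + A^8 - A^12; writhe 0
components 1, writhe 0 (14 crossings)
3-colorings: 27 of 3^14, det 9 — tricolorable
note: the span of V is 6, forcing >= 6 crossings in any diagram


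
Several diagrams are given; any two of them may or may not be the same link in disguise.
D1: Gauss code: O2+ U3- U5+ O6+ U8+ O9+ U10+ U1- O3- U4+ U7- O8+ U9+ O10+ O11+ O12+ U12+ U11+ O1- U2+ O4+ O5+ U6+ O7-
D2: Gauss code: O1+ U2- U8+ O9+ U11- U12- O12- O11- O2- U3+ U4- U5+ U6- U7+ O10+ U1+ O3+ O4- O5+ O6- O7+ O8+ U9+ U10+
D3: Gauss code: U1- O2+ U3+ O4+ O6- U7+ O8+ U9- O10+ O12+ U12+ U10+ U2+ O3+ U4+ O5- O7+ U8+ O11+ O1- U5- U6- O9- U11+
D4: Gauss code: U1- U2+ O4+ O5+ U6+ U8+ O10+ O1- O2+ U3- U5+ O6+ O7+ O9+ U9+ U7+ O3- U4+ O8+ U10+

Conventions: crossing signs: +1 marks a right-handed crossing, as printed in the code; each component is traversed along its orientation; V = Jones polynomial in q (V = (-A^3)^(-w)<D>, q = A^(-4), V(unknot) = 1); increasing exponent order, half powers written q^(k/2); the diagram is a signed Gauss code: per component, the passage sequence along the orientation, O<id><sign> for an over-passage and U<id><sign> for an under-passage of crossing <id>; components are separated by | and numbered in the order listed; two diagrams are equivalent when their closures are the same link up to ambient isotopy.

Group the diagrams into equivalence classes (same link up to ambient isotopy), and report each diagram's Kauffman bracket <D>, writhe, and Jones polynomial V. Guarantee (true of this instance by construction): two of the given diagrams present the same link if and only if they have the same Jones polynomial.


grouping into links: {D1} | {D2, D4} | {D3}
V(D1) = 2q - 2q^2 + 3q^3 - 3q^4 + 2q^5 - 2q^6 + q^7  (w +6, c 12, <D> = A^-10 - 2A^-6 + 2A^-2 - 3A^2 + 3A^6 - 2A^10 + 2A^14)
D2 (bracket -A^-18 + A^-14 - A^-10 + 2A^-6 - A^-2 + A^2; 12 crossings at w = +2): V = q - q^2 + 2q^3 - q^4 + q^5 - q^6
D3 (bracket -A^-4 + 1 + A^8; 12 crossings at w = +4): V = q + q^3 - q^4
D4 (bracket -A^-6 + A^-2 - A^2 + 2A^6 - A^10 + A^14; 10 crossings at w = +6): V = q - q^2 + 2q^3 - q^4 + q^5 - q^6
key observation: 3 values of V(q) split the 4 diagrams


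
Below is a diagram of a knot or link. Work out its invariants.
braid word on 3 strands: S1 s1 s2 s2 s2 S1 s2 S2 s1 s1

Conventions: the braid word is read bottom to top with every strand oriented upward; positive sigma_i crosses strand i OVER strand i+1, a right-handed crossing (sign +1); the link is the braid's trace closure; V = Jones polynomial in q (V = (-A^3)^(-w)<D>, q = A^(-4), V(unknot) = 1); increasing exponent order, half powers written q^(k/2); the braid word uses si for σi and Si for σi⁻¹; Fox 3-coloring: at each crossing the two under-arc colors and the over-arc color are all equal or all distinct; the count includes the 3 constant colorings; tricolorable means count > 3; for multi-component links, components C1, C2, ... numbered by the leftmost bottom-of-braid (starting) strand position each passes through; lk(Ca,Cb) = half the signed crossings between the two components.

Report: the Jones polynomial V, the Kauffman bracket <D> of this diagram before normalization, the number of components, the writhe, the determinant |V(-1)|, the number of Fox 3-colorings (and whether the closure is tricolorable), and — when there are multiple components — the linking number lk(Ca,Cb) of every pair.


V(q) = q + q^3 - q^4
bracket: -A^-4 + 1 + A^8, w = +4
1 component, writhe +4, over 10 crossings
det 3, colorings 9 of 3^10 — tricolorable
observation: w = +4 shifts under R1 moves; the (-A^3)^(-4) factor cancels that in V


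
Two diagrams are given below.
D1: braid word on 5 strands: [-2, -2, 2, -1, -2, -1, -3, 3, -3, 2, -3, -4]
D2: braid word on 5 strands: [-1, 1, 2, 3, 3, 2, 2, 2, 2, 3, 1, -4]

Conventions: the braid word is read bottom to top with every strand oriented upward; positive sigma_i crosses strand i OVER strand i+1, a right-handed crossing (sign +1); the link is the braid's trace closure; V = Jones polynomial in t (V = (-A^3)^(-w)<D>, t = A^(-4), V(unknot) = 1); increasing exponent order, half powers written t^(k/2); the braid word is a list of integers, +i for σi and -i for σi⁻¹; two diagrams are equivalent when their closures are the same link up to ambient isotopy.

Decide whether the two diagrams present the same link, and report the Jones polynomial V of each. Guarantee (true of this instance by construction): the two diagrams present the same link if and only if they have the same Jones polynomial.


equivalent: no
V(D1) = -t^-6 + t^-5 - t^-4 + 2t^-3 - t^-2 + t^-1  (w -6, c 12, <D> = A^-14 - A^-10 + 2A^-6 - A^-2 + A^2 - A^6)
V(D2) = t^3 + t^5 - t^6 + t^7 - t^8 + t^9 - t^10  (w +8, c 12, <D> = -A^-16 + A^-12 - A^-8 + A^-4 - 1 + A^4 + A^12)
why: V(t) takes 2 values over 2 diagrams, fixing the grouping


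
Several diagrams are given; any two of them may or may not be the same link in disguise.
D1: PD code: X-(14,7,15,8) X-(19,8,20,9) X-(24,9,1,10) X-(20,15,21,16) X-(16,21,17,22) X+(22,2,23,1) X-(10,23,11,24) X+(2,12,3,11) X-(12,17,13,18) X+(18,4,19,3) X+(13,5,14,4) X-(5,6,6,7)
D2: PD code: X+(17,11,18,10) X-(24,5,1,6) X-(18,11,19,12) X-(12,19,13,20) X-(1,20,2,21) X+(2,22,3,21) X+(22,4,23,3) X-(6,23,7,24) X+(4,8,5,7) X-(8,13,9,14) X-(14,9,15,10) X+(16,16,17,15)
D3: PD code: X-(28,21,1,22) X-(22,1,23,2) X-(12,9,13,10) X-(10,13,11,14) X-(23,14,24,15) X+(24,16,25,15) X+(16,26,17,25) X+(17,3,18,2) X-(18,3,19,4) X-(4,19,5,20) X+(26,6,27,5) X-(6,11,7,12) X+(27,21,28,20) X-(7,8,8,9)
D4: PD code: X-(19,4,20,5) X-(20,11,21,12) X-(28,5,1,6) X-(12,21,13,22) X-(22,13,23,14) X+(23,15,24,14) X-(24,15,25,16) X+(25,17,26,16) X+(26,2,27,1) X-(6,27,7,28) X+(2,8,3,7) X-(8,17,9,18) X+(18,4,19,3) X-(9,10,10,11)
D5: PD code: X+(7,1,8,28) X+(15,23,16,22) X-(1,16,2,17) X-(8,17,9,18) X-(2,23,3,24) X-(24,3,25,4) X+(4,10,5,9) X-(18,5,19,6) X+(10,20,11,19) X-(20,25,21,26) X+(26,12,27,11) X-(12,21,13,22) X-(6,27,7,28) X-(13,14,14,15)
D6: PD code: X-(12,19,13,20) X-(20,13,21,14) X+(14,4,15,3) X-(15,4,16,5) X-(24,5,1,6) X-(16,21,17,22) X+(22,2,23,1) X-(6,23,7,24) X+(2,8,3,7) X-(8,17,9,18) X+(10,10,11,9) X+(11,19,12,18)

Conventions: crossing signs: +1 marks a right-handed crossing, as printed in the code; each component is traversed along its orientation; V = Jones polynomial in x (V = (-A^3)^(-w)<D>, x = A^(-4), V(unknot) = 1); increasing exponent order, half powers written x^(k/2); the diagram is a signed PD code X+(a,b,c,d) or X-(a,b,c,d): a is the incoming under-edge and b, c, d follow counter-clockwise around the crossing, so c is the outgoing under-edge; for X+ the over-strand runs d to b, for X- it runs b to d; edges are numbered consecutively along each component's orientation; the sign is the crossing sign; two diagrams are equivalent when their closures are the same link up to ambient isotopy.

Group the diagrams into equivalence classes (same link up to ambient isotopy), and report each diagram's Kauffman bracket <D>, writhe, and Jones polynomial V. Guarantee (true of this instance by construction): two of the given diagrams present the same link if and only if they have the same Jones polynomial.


equivalence classes: {D1, D2, D3, D4, D5, D6}
D1 (bracket A^-16 - A^-12 + 2A^-8 - 3A^-4 + 3 - 2A^4 + 2A^8 - A^12; 12 crossings at w = -4): V = -x^-6 + 2x^-5 - 2x^-4 + 3x^-3 - 3x^-2 + 2x^-1 - 1 + x
V(D2) = -x^-6 + 2x^-5 - 2x^-4 + 3x^-3 - 3x^-2 + 2x^-1 - 1 + x  [12 crossings, <D> = A^-10 - A^-6 + 2A^-2 - 3A^2 + 3A^6 - 2A^10 + 2A^14 - A^18, w = -2]
V(D3) = -x^-6 + 2x^-5 - 2x^-4 + 3x^-3 - 3x^-2 + 2x^-1 - 1 + x  [14 crossings, <D> = A^-16 - A^-12 + 2A^-8 - 3A^-4 + 3 - 2A^4 + 2A^8 - A^12, w = -4]
V(D4) = -x^-6 + 2x^-5 - 2x^-4 + 3x^-3 - 3x^-2 + 2x^-1 - 1 + x  [14 crossings, <D> = A^-16 - A^-12 + 2A^-8 - 3A^-4 + 3 - 2A^4 + 2A^8 - A^12, w = -4]
V(D5) = -x^-6 + 2x^-5 - 2x^-4 + 3x^-3 - 3x^-2 + 2x^-1 - 1 + x  (w -4, c 14, <D> = A^-16 - A^-12 + 2A^-8 - 3A^-4 + 3 - 2A^4 + 2A^8 - A^12)
V(D6) = -x^-6 + 2x^-5 - 2x^-4 + 3x^-3 - 3x^-2 + 2x^-1 - 1 + x  (w -2, c 12, <D> = A^-10 - A^-6 + 2A^-2 - 3A^2 + 3A^6 - 2A^10 + 2A^14 - A^18)
observation: one V(x) for all 6 diagrams — one class (guaranteed)


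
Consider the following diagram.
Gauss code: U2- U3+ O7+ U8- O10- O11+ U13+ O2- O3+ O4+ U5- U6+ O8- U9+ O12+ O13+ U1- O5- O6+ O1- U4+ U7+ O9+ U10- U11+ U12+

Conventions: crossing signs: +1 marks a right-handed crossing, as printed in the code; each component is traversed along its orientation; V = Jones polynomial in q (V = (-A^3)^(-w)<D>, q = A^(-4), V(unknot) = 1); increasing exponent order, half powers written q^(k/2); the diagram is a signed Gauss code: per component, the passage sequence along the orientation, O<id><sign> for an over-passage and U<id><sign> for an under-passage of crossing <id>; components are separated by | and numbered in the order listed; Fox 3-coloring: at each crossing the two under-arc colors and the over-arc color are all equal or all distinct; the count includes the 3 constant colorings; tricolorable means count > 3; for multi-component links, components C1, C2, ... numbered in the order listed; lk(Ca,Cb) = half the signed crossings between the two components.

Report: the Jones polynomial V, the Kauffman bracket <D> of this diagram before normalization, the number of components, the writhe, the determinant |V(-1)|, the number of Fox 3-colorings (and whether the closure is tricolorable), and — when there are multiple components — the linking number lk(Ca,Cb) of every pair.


Jones polynomial: V(q) = q - q^2 + 2q^3 - q^4 + q^5 - q^6
<D> = A^-15 - A^-11 + A^-7 - 2A^-3 + A - A^5; writhe +3
components 1, writhe +3 (13 crossings)
3-colorings: 3 of 3^13, det 7 — not tricolorable
note: V spans 5 powers of q: at least 5 crossings in any diagram


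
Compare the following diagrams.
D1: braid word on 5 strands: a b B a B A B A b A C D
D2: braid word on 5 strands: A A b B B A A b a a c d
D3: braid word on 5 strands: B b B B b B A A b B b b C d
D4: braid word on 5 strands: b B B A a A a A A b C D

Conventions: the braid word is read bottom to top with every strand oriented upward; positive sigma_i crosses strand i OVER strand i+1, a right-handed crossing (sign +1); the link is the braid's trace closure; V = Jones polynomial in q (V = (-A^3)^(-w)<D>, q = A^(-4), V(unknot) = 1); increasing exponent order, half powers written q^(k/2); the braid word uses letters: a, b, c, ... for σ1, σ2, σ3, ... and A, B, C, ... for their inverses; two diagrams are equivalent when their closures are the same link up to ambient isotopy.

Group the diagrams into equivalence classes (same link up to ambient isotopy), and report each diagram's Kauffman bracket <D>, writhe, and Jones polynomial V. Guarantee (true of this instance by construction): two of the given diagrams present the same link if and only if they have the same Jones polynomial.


equivalence classes: {D1, D2, D3, D4}
D1 (bracket A^-12 + A^-8 + A^-4 + 1; 12 crossings at w = -4): V = q^-3 + q^-2 + q^-1 + 1
V(D2) = q^-3 + q^-2 + q^-1 + 1  (w 0, c 12, <D> = 1 + A^4 + A^8 + A^12)
V(D3) = q^-3 + q^-2 + q^-1 + 1  (w -2, c 14, <D> = A^-6 + A^-2 + A^2 + A^6)
V(D4) = q^-3 + q^-2 + q^-1 + 1  (w -4, c 12, <D> = A^-12 + A^-8 + A^-4 + 1)
key observation: all 4 diagrams share one V(q), hence one class


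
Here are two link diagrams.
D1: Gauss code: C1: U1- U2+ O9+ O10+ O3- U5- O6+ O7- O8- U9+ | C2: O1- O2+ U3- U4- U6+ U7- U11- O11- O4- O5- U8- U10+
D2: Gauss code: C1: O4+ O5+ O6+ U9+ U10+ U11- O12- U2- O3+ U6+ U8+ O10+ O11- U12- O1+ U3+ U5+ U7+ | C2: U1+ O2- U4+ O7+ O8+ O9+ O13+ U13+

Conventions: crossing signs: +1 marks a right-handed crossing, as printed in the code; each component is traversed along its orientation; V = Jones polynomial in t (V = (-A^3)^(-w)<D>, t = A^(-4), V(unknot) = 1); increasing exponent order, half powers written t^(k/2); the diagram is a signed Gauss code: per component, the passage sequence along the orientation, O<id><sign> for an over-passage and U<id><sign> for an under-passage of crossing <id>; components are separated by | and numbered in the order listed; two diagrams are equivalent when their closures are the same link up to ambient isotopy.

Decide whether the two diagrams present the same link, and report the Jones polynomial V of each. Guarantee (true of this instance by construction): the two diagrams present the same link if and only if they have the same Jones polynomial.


same link: no
V(D1) = -t^(-5/2) - t^(-1/2)  [11 crossings, <D> = A^-7 + A, w = -3]
V(D2) = -t^(3/2) + t^(5/2) - 3t^(7/2) + 2t^(9/2) - 2t^(11/2) + 2t^(13/2) - t^(15/2)  (w +7, c 13, <D> = A^-9 - 2A^-5 + 2A^-1 - 2A^3 + 3A^7 - A^11 + A^15)
note: 2 classes among 2 diagrams; unequal V(t) rules out equality


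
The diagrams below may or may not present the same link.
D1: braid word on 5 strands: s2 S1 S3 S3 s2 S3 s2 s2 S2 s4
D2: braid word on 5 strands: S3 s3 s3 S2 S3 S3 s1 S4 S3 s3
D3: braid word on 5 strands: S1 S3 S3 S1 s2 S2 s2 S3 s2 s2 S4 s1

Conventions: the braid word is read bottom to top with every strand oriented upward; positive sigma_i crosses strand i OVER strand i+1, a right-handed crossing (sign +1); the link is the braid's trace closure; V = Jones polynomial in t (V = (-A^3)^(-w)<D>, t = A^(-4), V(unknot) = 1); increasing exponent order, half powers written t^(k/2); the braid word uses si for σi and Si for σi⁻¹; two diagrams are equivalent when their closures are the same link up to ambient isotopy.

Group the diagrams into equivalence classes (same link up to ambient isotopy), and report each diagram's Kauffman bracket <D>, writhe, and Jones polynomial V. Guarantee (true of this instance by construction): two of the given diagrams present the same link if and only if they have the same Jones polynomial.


grouping into links: {D1, D3} | {D2}
V(D1) = -t^-3 + 2t^-2 - 2t^-1 + 3 - 2t + 2t^2 - t^3  (w 0, c 10, <D> = -A^-12 + 2A^-8 - 2A^-4 + 3 - 2A^4 + 2A^8 - A^12)
V(D2) = 1  (w -2, c 10, <D> = A^-6)
V(D3) = -t^-3 + 2t^-2 - 2t^-1 + 3 - 2t + 2t^2 - t^3  (w -2, c 12, <D> = -A^-18 + 2A^-14 - 2A^-10 + 3A^-6 - 2A^-2 + 2A^2 - A^6)
key observation: 2 classes among 3 diagrams; unequal V(t) rules out equality


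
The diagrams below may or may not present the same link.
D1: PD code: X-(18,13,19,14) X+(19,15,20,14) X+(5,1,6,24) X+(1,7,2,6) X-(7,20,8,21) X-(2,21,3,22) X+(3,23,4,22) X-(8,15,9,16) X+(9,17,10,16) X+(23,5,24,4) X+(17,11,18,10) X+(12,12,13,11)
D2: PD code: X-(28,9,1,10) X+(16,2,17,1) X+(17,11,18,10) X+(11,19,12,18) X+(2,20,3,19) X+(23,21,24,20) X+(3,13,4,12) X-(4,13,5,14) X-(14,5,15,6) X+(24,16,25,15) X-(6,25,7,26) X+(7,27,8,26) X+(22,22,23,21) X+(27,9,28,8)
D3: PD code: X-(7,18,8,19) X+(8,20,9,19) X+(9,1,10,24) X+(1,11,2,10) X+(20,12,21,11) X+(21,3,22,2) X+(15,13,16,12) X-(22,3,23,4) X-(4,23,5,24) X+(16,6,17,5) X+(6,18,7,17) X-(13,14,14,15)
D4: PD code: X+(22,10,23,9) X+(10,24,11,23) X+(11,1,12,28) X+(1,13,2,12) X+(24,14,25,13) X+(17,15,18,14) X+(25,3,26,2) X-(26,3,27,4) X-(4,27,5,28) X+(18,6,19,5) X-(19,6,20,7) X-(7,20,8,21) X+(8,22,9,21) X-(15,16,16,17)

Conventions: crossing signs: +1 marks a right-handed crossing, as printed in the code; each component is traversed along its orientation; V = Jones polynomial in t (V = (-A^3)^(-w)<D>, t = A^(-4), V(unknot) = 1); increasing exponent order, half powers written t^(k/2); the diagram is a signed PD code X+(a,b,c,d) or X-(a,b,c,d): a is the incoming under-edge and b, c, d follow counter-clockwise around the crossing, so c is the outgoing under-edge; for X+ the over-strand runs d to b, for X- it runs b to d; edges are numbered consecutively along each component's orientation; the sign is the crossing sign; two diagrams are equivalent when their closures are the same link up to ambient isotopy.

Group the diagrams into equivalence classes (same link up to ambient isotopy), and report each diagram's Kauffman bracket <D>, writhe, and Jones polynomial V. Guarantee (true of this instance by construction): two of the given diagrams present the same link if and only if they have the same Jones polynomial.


equivalence classes: {D1} | {D2, D3, D4}
D1 (bracket -A^-4 + 1 + A^8; 12 crossings at w = +4): V = t + t^3 - t^4
V(D2) = t - t^2 + 2t^3 - t^4 + t^5 - t^6  (w +6, c 14, <D> = -A^-6 + A^-2 - A^2 + 2A^6 - A^10 + A^14)
V(D3) = t - t^2 + 2t^3 - t^4 + t^5 - t^6  (w +4, c 12, <D> = -A^-12 + A^-8 - A^-4 + 2 - A^4 + A^8)
V(D4) = t - t^2 + 2t^3 - t^4 + t^5 - t^6  (w +4, c 14, <D> = -A^-12 + A^-8 - A^-4 + 2 - A^4 + A^8)
key observation: 2 classes among 4 diagrams; unequal V(t) rules out equality


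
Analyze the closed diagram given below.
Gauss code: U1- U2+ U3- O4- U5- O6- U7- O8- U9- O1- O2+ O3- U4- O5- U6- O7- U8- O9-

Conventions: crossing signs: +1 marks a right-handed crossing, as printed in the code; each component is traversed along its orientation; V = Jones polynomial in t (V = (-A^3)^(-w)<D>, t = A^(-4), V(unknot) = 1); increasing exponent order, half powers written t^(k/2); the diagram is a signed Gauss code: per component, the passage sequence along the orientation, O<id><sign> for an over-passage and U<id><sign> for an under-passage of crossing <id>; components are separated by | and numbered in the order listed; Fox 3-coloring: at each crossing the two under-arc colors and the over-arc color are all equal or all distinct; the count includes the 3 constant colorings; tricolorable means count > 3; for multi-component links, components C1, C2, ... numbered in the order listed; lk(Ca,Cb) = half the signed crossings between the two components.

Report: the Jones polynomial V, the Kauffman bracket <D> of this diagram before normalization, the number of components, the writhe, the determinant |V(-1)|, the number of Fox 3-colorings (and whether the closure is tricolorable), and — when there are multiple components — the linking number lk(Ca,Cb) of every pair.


V(t) = -t^-10 + t^-9 - t^-8 + t^-7 - t^-6 + t^-5 + t^-3
bracket: -A^-9 - A^-1 + A^3 - A^7 + A^11 - A^15 + A^19, w = -7
1 component, writhe -7, over 9 crossings
det 7, colorings 3 of 3^9 — not tricolorable
observation: det 7 = |V(-1)|; not divisible by 3, so not tricolorable


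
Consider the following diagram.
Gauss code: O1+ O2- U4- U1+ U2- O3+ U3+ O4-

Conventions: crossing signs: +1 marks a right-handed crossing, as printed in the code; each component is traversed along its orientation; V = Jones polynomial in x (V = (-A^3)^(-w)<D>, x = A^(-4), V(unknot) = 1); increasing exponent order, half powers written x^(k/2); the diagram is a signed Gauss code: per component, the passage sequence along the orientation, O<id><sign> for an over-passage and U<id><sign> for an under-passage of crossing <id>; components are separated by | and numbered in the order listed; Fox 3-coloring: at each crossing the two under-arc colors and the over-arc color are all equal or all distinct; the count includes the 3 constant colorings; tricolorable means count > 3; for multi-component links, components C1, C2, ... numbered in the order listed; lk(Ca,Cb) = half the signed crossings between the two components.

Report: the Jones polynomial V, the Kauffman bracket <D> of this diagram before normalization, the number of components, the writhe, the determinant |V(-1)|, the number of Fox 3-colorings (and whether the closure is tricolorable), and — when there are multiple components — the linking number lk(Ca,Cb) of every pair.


Jones polynomial: V(x) = 1
<D> = 1; writhe 0
components 1, writhe 0 (4 crossings)
3-colorings: 3 of 3^4, det 1 — not tricolorable
note: w = 0 shifts under R1 moves; the (-A^3)^(0) factor cancels that in V


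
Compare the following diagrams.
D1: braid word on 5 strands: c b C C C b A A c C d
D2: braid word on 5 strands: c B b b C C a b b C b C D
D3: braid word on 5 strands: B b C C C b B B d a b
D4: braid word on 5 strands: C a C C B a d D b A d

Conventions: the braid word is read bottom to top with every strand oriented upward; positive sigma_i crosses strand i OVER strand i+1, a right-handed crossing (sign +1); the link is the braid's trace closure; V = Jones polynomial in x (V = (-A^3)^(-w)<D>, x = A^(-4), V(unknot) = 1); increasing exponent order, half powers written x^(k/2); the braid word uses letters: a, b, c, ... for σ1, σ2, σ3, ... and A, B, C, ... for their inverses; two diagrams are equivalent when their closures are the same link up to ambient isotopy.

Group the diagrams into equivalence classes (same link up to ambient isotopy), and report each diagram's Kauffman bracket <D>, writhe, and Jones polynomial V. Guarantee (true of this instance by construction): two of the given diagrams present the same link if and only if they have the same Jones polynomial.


grouping into links: {D1} | {D2} | {D3, D4}
V(D1) = -x^(-5/2) - x^(-1/2)  (w -1, c 11, <D> = A^-1 + A^7)
V(D2) = x^(-5/2) - 2x^(-3/2) + 3x^(-1/2) - 4x^(1/2) + 3x^(3/2) - 4x^(5/2) + 2x^(7/2) - x^(9/2)  (w +1, c 13, <D> = A^-15 - 2A^-11 + 4A^-7 - 3A^-3 + 4A - 3A^5 + 2A^9 - A^13)
V(D3) = x^(-9/2) - x^(-5/2) - x^(-3/2) - x^(-1/2)  [11 crossings, <D> = A^-1 + A^3 + A^7 - A^15, w = -1]
V(D4) = x^(-9/2) - x^(-5/2) - x^(-3/2) - x^(-1/2)  [11 crossings, <D> = A^-1 + A^3 + A^7 - A^15, w = -1]
why: comparing 4 Jones polynomials yields 3 groups


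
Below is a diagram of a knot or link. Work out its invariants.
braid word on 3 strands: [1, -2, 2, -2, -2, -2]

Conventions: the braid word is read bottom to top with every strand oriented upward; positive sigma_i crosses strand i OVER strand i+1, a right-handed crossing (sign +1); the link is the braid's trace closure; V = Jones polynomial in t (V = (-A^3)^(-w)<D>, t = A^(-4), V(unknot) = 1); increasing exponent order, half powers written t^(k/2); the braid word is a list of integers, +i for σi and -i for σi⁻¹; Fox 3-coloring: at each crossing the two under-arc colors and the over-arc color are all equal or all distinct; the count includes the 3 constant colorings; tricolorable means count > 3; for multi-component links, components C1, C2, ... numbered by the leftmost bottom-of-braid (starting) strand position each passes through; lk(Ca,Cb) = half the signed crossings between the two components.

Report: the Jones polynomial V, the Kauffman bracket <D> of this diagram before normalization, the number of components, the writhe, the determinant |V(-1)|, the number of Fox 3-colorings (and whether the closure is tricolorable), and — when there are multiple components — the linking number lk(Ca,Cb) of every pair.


Jones polynomial: V(t) = -t^-4 + t^-3 + t^-1
<D> = A^-2 + A^6 - A^10; writhe -2
components 1, writhe -2 (6 crossings)
3-colorings: 9 of 3^6, det 3 — tricolorable
note: w = -2 shifts under R1 moves; the (-A^3)^(2) factor cancels that in V


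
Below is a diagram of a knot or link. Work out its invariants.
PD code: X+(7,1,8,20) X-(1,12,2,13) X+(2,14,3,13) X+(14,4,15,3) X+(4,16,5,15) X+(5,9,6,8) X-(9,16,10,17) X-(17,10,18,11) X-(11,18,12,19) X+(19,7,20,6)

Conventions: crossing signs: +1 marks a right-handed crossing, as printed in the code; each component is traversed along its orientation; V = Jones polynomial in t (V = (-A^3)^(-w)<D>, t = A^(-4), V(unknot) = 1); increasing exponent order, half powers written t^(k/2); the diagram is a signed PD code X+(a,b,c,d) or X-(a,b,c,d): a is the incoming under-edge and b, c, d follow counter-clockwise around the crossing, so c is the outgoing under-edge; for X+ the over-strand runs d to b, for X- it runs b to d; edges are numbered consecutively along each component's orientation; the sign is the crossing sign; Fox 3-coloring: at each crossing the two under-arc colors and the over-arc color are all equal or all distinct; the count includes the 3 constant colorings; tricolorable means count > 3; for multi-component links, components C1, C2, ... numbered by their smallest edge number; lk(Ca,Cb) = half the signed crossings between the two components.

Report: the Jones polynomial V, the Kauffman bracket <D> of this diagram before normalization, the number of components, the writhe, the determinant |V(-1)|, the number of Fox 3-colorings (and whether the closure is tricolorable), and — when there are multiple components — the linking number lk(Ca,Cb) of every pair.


Jones polynomial: V(t) = -t^-1 + 2 - t + 2t^2 - t^3 + t^4 - t^5
<D> = -A^-14 + A^-10 - A^-6 + 2A^-2 - A^2 + 2A^6 - A^10; writhe +2
components 1, writhe +2 (10 crossings)
3-colorings: 9 of 3^10, det 9 — tricolorable
note: w = +2 shifts under R1 moves; the (-A^3)^(-2) factor cancels that in V


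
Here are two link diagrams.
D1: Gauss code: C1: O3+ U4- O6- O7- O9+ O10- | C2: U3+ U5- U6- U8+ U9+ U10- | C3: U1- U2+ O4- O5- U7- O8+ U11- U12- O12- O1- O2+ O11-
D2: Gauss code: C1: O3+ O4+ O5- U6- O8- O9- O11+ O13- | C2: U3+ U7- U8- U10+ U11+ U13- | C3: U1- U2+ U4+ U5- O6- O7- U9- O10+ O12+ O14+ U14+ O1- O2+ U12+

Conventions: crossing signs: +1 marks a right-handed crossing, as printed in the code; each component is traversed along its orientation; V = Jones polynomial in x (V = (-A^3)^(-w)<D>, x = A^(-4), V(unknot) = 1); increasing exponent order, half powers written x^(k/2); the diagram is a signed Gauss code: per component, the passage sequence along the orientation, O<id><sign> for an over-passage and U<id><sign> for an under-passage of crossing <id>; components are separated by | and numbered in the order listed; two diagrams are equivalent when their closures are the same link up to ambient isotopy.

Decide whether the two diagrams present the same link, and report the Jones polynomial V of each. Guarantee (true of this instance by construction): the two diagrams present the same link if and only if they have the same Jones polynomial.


same link: yes
V(D1) = x^-3 + x^-2 + x^-1 + 1  [12 crossings, <D> = A^-12 + A^-8 + A^-4 + 1, w = -4]
V(D2) = x^-3 + x^-2 + x^-1 + 1  [14 crossings, <D> = 1 + A^4 + A^8 + A^12, w = 0]
insight: Reidemeister moves carry D1 (12 crossings) to D2 (14)


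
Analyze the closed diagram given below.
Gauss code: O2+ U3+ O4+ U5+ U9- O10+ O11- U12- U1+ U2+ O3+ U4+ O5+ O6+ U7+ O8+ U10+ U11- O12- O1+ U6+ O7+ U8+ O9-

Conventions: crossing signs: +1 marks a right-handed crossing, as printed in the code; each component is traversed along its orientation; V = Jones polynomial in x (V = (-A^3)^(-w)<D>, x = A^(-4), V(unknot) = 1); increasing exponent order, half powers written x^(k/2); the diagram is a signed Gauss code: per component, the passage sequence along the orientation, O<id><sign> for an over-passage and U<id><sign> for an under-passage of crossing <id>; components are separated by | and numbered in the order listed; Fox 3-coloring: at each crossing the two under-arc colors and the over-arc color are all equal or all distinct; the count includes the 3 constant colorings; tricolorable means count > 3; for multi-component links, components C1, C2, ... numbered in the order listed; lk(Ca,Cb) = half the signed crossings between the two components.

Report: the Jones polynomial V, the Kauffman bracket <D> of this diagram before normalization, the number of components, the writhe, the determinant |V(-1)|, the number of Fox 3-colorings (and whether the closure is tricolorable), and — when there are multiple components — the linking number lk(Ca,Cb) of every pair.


V(x) = x^2 + 2x^4 - 2x^5 + x^6 - 2x^7 + x^8
bracket: A^-14 - 2A^-10 + A^-6 - 2A^-2 + 2A^2 + A^10, w = +6
1 component, writhe +6, over 12 crossings
det 9, colorings 27 of 3^12 — tricolorable
observation: w = +6 shifts under R1 moves; the (-A^3)^(-6) factor cancels that in V


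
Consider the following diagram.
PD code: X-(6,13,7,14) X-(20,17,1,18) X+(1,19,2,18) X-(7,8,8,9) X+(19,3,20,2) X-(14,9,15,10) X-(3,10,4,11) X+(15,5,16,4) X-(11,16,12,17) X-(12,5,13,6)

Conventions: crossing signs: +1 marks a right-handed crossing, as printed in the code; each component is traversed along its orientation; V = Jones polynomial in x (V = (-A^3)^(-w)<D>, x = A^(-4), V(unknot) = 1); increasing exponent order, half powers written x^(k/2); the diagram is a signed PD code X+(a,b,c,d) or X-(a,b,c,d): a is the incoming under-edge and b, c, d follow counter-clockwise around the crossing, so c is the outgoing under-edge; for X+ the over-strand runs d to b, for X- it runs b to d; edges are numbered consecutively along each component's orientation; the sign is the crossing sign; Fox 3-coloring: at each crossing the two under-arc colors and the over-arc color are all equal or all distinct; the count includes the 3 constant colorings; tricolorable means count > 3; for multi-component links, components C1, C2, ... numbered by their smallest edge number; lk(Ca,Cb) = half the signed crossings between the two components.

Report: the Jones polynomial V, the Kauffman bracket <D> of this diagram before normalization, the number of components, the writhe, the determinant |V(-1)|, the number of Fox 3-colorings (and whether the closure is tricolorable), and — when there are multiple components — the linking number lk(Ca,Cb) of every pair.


V = -x^-6 + x^-5 - x^-4 + 2x^-3 - x^-2 + x^-1
<D> = A^-8 - A^-4 + 2 - A^4 + A^8 - A^12 (w = -4)
1 component over 10 crossings, w = -4
3 Fox colorings among 3^10, |V(-1)| = 7: not tricolorable
why: |V(-1)| = 7: so not tricolorable, since 3 does not divide 7


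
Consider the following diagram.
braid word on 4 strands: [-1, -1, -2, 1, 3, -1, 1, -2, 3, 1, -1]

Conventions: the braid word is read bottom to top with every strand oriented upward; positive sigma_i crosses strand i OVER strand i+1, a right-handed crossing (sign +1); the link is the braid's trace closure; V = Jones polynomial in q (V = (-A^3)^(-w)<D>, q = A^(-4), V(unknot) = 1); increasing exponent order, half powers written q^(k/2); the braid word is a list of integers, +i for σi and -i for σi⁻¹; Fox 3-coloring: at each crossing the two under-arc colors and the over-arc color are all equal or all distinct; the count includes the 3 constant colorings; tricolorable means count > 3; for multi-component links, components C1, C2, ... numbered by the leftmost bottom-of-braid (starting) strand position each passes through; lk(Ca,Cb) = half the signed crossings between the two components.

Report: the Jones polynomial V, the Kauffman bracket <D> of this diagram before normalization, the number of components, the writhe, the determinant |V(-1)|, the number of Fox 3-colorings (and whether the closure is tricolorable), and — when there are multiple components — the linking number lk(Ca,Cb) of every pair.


V = q^-4 - q^-3 + q^-2 - 2q^-1 + 2 - q + q^2
<D> = -A^-11 + A^-7 - 2A^-3 + 2A - A^5 + A^9 - A^13 (w = -1)
1 component over 11 crossings, w = -1
9 Fox colorings among 3^11, |V(-1)| = 9: tricolorable
why: inverse pairs cancel, leaving σ1⁻¹ σ1⁻¹ σ2⁻¹ σ1 σ3 σ2⁻¹ σ3


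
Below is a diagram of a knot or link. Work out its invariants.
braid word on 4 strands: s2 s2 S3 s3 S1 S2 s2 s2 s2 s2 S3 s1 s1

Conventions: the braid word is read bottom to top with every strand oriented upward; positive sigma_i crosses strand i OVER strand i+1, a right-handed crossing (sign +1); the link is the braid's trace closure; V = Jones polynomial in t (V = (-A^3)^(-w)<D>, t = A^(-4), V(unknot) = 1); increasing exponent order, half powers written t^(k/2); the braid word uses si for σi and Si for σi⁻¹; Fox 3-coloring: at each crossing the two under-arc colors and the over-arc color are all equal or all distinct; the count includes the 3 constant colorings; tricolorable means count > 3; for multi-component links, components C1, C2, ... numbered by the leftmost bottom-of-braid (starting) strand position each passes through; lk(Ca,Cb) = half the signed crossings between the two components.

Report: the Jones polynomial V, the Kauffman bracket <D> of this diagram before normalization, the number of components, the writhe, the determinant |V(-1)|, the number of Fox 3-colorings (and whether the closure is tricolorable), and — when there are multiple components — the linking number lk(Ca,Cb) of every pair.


V(t) = t^2 - t^3 + 3t^4 - 3t^5 + 3t^6 - 3t^7 + 2t^8 - t^9
bracket: A^-21 - 2A^-17 + 3A^-13 - 3A^-9 + 3A^-5 - 3A^-1 + A^3 - A^7, w = +5
1 component, writhe +5, over 13 crossings
det 17, colorings 3 of 3^13 — not tricolorable
observation: V spans 7 powers of t: at least 7 crossings in any diagram


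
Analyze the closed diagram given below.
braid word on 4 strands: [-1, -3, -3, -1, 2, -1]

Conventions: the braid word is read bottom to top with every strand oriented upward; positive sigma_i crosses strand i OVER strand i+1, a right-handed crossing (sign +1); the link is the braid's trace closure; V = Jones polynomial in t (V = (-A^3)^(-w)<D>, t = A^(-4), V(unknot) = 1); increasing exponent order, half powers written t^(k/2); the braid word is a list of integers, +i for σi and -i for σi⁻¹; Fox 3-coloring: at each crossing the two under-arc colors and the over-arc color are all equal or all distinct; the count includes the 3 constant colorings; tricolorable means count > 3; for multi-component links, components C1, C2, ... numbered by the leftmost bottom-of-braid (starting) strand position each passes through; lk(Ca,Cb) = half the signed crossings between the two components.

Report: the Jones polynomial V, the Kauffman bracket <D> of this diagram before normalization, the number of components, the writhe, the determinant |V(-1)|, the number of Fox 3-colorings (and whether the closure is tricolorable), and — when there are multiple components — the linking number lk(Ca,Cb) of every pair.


V = t^(-13/2) - t^(-11/2) + t^(-9/2) - 2t^(-7/2) - t^(-3/2)
<D> = -A^-6 - 2A^2 + A^6 - A^10 + A^14 (w = -4)
2 components over 6 crossings, w = -4
lk(C1,C2): -1
9 Fox colorings among 3^6, |V(-1)| = 6: tricolorable
why: |V(-1)| = 6: so tricolorable, since 3 divides 6
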